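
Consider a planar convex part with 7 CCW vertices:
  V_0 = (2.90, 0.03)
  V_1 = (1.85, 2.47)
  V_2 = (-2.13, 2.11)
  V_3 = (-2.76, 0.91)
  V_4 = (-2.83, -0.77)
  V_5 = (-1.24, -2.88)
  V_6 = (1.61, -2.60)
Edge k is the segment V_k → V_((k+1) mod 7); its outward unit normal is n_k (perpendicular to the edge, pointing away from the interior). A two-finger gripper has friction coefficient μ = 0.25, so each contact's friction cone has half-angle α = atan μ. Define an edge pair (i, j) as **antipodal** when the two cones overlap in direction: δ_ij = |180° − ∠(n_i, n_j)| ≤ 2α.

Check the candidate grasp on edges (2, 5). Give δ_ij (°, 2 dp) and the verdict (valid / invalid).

α = atan 0.25 = 14.04°;  2α = 28.07°
edge 2: e_2 = (-0.63, -1.20);  n_2 = (-0.8854, +0.4648)
edge 5: e_5 = (+2.85, +0.28);  n_5 = (+0.0978, -0.9952)
∠(n_2, n_5) = 123.31°
δ = |180° − 123.31°| = 56.69°
56.69° > 2α = 28.07°  →  invalid

δ = 56.69°, invalid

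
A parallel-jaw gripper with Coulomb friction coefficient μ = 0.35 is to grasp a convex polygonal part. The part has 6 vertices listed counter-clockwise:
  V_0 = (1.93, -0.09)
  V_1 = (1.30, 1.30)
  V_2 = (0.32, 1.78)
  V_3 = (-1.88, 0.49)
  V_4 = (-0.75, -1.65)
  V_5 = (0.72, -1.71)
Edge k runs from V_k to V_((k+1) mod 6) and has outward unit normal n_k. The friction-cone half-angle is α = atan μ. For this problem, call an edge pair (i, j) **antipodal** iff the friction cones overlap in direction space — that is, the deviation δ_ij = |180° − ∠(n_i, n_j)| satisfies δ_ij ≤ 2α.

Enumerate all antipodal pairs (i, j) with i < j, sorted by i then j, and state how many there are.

count = 5; pairs: (0,3), (1,3), (1,4), (2,4), (2,5)

α = atan 0.35 = 19.29°;  2α = 38.58°
n_0 = (+0.9108, +0.4128)
n_1 = (+0.4399, +0.8981)
n_2 = (-0.5058, +0.8626)
n_3 = (-0.8843, -0.4669)
n_4 = (-0.0408, -0.9992)
n_5 = (+0.8012, -0.5984)
  (0,1): δ = 140.48°  ·
  (0,2): δ = 84.00°  ·
  (0,3): δ = 3.45°  ✓
  (0,4): δ = 63.28°  ·
  (0,5): δ = 118.86°  ·
  (1,2): δ = 123.52°  ·
  (1,3): δ = 36.07°  ✓
  (1,4): δ = 23.76°  ✓
  (1,5): δ = 79.34°  ·
  (2,3): δ = 92.55°  ·
  (2,4): δ = 32.72°  ✓
  (2,5): δ = 22.86°  ✓
  (3,4): δ = 120.17°  ·
  (3,5): δ = 64.59°  ·
  (4,5): δ = 124.42°  ·
antipodal pairs: 5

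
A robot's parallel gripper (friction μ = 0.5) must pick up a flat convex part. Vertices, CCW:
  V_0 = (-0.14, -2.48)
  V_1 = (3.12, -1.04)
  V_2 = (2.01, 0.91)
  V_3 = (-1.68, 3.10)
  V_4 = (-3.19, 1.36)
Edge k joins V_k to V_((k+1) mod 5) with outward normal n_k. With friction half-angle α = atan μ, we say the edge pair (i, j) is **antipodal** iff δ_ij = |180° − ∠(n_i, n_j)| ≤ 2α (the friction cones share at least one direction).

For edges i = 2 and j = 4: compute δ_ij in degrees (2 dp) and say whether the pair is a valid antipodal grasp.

δ = 20.85°, valid

α = atan 0.5 = 26.57°;  2α = 53.13°
edge 2: e_2 = (-3.69, +2.19);  n_2 = (+0.5104, +0.8600)
edge 4: e_4 = (+3.05, -3.84);  n_4 = (-0.7831, -0.6220)
∠(n_2, n_4) = 159.15°
δ = |180° − 159.15°| = 20.85°
20.85° ≤ 2α = 53.13°  →  valid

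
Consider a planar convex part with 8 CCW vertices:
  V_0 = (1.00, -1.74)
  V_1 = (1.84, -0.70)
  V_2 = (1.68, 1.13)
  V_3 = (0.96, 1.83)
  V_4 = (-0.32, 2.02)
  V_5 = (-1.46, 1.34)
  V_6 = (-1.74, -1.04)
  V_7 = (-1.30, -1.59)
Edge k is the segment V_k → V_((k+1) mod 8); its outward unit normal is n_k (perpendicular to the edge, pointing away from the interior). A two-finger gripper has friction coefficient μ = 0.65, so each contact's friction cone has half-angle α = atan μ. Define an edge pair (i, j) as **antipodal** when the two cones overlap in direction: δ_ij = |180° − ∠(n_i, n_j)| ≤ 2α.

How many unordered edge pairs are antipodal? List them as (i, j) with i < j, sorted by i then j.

count = 12; pairs: (0,3), (0,4), (0,5), (1,4), (1,5), (1,6), (2,5), (2,6), (2,7), (3,6), (3,7), (4,7)

α = atan 0.65 = 33.02°;  2α = 66.05°
n_0 = (+0.7779, -0.6283)
n_1 = (+0.9962, +0.0871)
n_2 = (+0.6971, +0.7170)
n_3 = (+0.1468, +0.9892)
n_4 = (-0.5123, +0.8588)
n_5 = (-0.9932, +0.1168)
n_6 = (-0.7809, -0.6247)
n_7 = (-0.0651, -0.9979)
  (0,1): δ = 136.08°  ·
  (0,2): δ = 95.27°  ·
  (0,3): δ = 59.52°  ✓
  (0,4): δ = 20.26°  ✓
  (0,5): δ = 32.22°  ✓
  (0,6): δ = 77.59°  ·
  (0,7): δ = 125.20°  ·
  (1,2): δ = 139.19°  ·
  (1,3): δ = 103.44°  ·
  (1,4): δ = 64.18°  ✓
  (1,5): δ = 11.71°  ✓
  (1,6): δ = 33.66°  ✓
  (1,7): δ = 81.27°  ·
  (2,3): δ = 144.25°  ·
  (2,4): δ = 104.99°  ·
  (2,5): δ = 52.52°  ✓
  (2,6): δ = 7.15°  ✓
  (2,7): δ = 40.46°  ✓
  (3,4): δ = 140.74°  ·
  (3,5): δ = 88.27°  ·
  (3,6): δ = 42.90°  ✓
  (3,7): δ = 4.71°  ✓
  (4,5): δ = 127.53°  ·
  (4,6): δ = 82.16°  ·
  (4,7): δ = 34.55°  ✓
  (5,6): δ = 134.63°  ·
  (5,7): δ = 87.02°  ·
  (6,7): δ = 132.39°  ·
antipodal pairs: 12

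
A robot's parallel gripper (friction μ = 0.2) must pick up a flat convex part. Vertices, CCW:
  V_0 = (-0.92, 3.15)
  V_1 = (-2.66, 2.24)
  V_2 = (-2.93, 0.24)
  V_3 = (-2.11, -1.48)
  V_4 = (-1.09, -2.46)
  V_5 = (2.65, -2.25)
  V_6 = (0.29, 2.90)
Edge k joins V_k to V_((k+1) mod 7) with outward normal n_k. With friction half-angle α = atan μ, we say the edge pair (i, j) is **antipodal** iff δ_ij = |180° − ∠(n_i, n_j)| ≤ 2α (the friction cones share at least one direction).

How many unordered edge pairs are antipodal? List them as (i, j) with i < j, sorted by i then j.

α = atan 0.2 = 11.31°;  2α = 22.62°
n_0 = (-0.4634, +0.8861)
n_1 = (-0.9910, +0.1338)
n_2 = (-0.9027, -0.4303)
n_3 = (-0.6928, -0.7211)
n_4 = (+0.0561, -0.9984)
n_5 = (+0.9091, +0.4166)
n_6 = (+0.2023, +0.9793)
  (0,1): δ = 125.30°  ·
  (0,2): δ = 92.12°  ·
  (0,3): δ = 71.46°  ·
  (0,4): δ = 24.40°  ·
  (0,5): δ = 87.01°  ·
  (0,6): δ = 140.72°  ·
  (1,2): δ = 146.82°  ·
  (1,3): δ = 126.17°  ·
  (1,4): δ = 79.10°  ·
  (1,5): δ = 32.31°  ·
  (1,6): δ = 86.01°  ·
  (2,3): δ = 159.34°  ·
  (2,4): δ = 112.28°  ·
  (2,5): δ = 0.87°  ✓
  (2,6): δ = 52.84°  ·
  (3,4): δ = 132.93°  ·
  (3,5): δ = 21.53°  ✓
  (3,6): δ = 32.18°  ·
  (4,5): δ = 68.59°  ·
  (4,6): δ = 14.89°  ✓
  (5,6): δ = 126.29°  ·
antipodal pairs: 3

count = 3; pairs: (2,5), (3,5), (4,6)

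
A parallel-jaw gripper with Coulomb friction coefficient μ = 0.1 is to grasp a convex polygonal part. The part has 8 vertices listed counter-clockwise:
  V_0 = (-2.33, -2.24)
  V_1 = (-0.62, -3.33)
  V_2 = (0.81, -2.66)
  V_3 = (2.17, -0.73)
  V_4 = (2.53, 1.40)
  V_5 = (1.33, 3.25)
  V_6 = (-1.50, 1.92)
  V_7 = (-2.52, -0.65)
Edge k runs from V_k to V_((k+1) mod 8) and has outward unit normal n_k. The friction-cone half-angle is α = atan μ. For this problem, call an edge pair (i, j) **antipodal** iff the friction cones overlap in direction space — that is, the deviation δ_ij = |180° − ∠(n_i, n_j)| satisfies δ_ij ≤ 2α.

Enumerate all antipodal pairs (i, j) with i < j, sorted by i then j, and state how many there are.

count = 1; pairs: (1,5)

α = atan 0.1 = 5.71°;  2α = 11.42°
n_0 = (-0.5375, -0.8433)
n_1 = (+0.4243, -0.9055)
n_2 = (+0.8174, -0.5760)
n_3 = (+0.9860, -0.1667)
n_4 = (+0.8390, +0.5442)
n_5 = (-0.4253, +0.9050)
n_6 = (-0.9295, +0.3689)
n_7 = (-0.9929, -0.1187)
  (0,1): δ = 122.38°  ·
  (0,2): δ = 92.66°  ·
  (0,3): δ = 67.08°  ·
  (0,4): δ = 24.52°  ·
  (0,5): δ = 57.69°  ·
  (0,6): δ = 100.87°  ·
  (0,7): δ = 129.33°  ·
  (1,2): δ = 150.28°  ·
  (1,3): δ = 124.70°  ·
  (1,4): δ = 82.14°  ·
  (1,5): δ = 0.07°  ✓
  (1,6): δ = 43.25°  ·
  (1,7): δ = 71.71°  ·
  (2,3): δ = 154.42°  ·
  (2,4): δ = 111.86°  ·
  (2,5): δ = 29.66°  ·
  (2,6): δ = 13.52°  ·
  (2,7): δ = 41.99°  ·
  (3,4): δ = 137.44°  ·
  (3,5): δ = 55.23°  ·
  (3,6): δ = 12.05°  ·
  (3,7): δ = 16.41°  ·
  (4,5): δ = 97.80°  ·
  (4,6): δ = 54.62°  ·
  (4,7): δ = 26.16°  ·
  (5,6): δ = 136.82°  ·
  (5,7): δ = 108.36°  ·
  (6,7): δ = 151.54°  ·
antipodal pairs: 1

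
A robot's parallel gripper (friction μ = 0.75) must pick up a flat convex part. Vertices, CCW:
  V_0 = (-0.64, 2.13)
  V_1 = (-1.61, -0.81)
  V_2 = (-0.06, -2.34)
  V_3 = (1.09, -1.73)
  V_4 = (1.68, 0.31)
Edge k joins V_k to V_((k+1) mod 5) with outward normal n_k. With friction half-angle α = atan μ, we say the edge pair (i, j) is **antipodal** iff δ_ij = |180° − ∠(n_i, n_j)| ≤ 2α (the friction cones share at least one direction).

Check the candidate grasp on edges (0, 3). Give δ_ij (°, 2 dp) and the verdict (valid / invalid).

δ = 2.13°, valid

α = atan 0.75 = 36.87°;  2α = 73.74°
edge 0: e_0 = (-0.97, -2.94);  n_0 = (-0.9496, +0.3133)
edge 3: e_3 = (+0.59, +2.04);  n_3 = (+0.9606, -0.2778)
∠(n_0, n_3) = 177.87°
δ = |180° − 177.87°| = 2.13°
2.13° ≤ 2α = 73.74°  →  valid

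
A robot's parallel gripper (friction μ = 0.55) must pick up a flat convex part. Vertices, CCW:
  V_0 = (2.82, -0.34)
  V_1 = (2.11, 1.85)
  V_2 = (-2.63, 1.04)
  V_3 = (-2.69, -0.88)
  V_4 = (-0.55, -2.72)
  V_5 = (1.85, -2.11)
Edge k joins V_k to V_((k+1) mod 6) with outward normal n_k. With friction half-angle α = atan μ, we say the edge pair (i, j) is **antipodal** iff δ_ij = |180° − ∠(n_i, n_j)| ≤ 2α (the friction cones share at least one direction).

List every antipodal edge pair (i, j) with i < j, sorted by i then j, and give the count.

α = atan 0.55 = 28.81°;  2α = 57.62°
n_0 = (+0.9513, +0.3084)
n_1 = (-0.1684, +0.9857)
n_2 = (-0.9995, +0.0312)
n_3 = (-0.6520, -0.7583)
n_4 = (+0.2463, -0.9692)
n_5 = (+0.8769, -0.4806)
  (0,1): δ = 98.27°  ·
  (0,2): δ = 19.75°  ✓
  (0,3): δ = 31.35°  ✓
  (0,4): δ = 86.30°  ·
  (0,5): δ = 133.31°  ·
  (1,2): δ = 101.49°  ·
  (1,3): δ = 50.39°  ✓
  (1,4): δ = 4.56°  ✓
  (1,5): δ = 51.58°  ✓
  (2,3): δ = 128.90°  ·
  (2,4): δ = 73.95°  ·
  (2,5): δ = 26.93°  ✓
  (3,4): δ = 125.05°  ·
  (3,5): δ = 78.03°  ·
  (4,5): δ = 132.98°  ·
antipodal pairs: 6

count = 6; pairs: (0,2), (0,3), (1,3), (1,4), (1,5), (2,5)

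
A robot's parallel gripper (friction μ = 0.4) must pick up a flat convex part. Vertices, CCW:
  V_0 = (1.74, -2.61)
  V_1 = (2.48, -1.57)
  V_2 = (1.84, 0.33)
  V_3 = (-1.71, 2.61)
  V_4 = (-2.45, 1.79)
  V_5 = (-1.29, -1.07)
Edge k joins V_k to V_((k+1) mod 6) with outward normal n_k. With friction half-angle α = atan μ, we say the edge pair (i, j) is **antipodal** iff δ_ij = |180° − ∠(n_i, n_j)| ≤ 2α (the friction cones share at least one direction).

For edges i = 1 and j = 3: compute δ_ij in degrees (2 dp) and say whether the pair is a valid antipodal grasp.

α = atan 0.4 = 21.80°;  2α = 43.60°
edge 1: e_1 = (-0.64, +1.90);  n_1 = (+0.9477, +0.3192)
edge 3: e_3 = (-0.74, -0.82);  n_3 = (-0.7424, +0.6700)
∠(n_1, n_3) = 119.32°
δ = |180° − 119.32°| = 60.68°
60.68° > 2α = 43.60°  →  invalid

δ = 60.68°, invalid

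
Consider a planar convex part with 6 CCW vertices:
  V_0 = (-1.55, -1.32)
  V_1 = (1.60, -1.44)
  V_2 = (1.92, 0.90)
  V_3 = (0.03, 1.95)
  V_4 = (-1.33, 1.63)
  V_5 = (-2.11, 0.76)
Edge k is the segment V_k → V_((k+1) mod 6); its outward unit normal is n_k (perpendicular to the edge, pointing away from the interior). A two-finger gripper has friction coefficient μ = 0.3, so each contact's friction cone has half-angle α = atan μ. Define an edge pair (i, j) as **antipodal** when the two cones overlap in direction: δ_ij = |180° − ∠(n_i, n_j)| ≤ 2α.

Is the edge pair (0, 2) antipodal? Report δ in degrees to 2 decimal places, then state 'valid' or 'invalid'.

δ = 26.87°, valid

α = atan 0.3 = 16.70°;  2α = 33.40°
edge 0: e_0 = (+3.15, -0.12);  n_0 = (-0.0381, -0.9993)
edge 2: e_2 = (-1.89, +1.05);  n_2 = (+0.4856, +0.8742)
∠(n_0, n_2) = 153.13°
δ = |180° − 153.13°| = 26.87°
26.87° ≤ 2α = 33.40°  →  valid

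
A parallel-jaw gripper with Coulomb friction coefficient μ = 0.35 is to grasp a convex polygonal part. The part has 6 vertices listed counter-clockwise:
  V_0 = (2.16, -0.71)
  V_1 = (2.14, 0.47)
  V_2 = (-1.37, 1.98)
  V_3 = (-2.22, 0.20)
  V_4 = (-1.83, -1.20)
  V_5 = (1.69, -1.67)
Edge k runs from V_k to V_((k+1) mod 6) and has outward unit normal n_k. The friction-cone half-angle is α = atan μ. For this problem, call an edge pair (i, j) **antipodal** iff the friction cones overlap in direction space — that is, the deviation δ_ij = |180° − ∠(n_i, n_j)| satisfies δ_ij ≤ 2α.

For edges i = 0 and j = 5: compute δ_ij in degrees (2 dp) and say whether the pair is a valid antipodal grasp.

δ = 152.94°, invalid

α = atan 0.35 = 19.29°;  2α = 38.58°
edge 0: e_0 = (-0.02, +1.18);  n_0 = (+0.9999, +0.0169)
edge 5: e_5 = (+0.47, +0.96);  n_5 = (+0.8981, -0.4397)
∠(n_0, n_5) = 27.06°
δ = |180° − 27.06°| = 152.94°
152.94° > 2α = 38.58°  →  invalid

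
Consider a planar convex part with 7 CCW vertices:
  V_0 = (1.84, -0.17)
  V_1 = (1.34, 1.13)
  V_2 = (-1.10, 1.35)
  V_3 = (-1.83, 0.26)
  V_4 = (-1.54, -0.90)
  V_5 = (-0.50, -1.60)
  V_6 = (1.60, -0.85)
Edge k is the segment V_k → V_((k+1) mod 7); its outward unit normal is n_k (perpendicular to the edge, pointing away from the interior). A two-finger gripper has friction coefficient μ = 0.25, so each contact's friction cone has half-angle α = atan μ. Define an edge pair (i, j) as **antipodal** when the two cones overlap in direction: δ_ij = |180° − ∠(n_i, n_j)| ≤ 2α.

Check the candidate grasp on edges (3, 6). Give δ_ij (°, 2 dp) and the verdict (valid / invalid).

α = atan 0.25 = 14.04°;  2α = 28.07°
edge 3: e_3 = (+0.29, -1.16);  n_3 = (-0.9701, -0.2425)
edge 6: e_6 = (+0.24, +0.68);  n_6 = (+0.9430, -0.3328)
∠(n_3, n_6) = 146.52°
δ = |180° − 146.52°| = 33.48°
33.48° > 2α = 28.07°  →  invalid

δ = 33.48°, invalid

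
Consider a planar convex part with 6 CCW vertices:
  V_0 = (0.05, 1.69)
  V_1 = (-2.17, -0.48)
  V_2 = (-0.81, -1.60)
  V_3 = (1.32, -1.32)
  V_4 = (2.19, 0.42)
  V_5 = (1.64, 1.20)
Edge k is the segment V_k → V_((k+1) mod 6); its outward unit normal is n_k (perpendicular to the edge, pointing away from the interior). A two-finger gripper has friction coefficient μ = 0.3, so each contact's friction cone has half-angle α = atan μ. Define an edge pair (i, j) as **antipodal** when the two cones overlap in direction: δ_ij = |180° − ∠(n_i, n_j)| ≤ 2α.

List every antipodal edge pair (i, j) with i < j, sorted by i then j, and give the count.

count = 4; pairs: (0,3), (1,4), (1,5), (2,5)

α = atan 0.3 = 16.70°;  2α = 33.40°
n_0 = (-0.6990, +0.7151)
n_1 = (-0.6357, -0.7719)
n_2 = (+0.1303, -0.9915)
n_3 = (+0.8944, -0.4472)
n_4 = (+0.8173, +0.5763)
n_5 = (+0.2945, +0.9556)
  (0,1): δ = 83.82°  ·
  (0,2): δ = 36.86°  ·
  (0,3): δ = 19.09°  ✓
  (0,4): δ = 80.84°  ·
  (0,5): δ = 118.52°  ·
  (1,2): δ = 133.04°  ·
  (1,3): δ = 77.09°  ·
  (1,4): δ = 15.34°  ✓
  (1,5): δ = 22.34°  ✓
  (2,3): δ = 124.05°  ·
  (2,4): δ = 62.30°  ·
  (2,5): δ = 24.62°  ✓
  (3,4): δ = 118.25°  ·
  (3,5): δ = 80.56°  ·
  (4,5): δ = 142.32°  ·
antipodal pairs: 4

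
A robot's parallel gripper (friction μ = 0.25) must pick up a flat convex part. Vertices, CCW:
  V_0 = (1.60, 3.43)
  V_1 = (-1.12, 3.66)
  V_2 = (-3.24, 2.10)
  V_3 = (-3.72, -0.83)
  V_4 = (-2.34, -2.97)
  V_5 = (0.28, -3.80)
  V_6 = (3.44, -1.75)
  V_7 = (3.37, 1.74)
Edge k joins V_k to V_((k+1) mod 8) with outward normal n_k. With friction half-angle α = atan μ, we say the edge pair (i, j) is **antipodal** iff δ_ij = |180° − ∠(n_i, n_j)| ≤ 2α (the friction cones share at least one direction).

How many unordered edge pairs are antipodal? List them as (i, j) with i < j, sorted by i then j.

count = 5; pairs: (0,4), (1,5), (2,6), (3,7), (4,7)

α = atan 0.25 = 14.04°;  2α = 28.07°
n_0 = (+0.0843, +0.9964)
n_1 = (-0.5927, +0.8054)
n_2 = (-0.9868, +0.1617)
n_3 = (-0.8404, -0.5419)
n_4 = (-0.3020, -0.9533)
n_5 = (+0.5442, -0.8389)
n_6 = (+0.9998, +0.0201)
n_7 = (+0.6906, +0.7233)
  (0,1): δ = 138.82°  ·
  (0,2): δ = 94.47°  ·
  (0,3): δ = 52.35°  ·
  (0,4): δ = 12.74°  ✓
  (0,5): δ = 37.81°  ·
  (0,6): δ = 95.98°  ·
  (0,7): δ = 141.16°  ·
  (1,2): δ = 135.65°  ·
  (1,3): δ = 93.53°  ·
  (1,4): δ = 53.93°  ·
  (1,5): δ = 3.37°  ✓
  (1,6): δ = 54.80°  ·
  (1,7): δ = 99.98°  ·
  (2,3): δ = 137.88°  ·
  (2,4): δ = 98.27°  ·
  (2,5): δ = 47.72°  ·
  (2,6): δ = 10.45°  ✓
  (2,7): δ = 55.63°  ·
  (3,4): δ = 140.39°  ·
  (3,5): δ = 89.84°  ·
  (3,6): δ = 31.67°  ·
  (3,7): δ = 13.51°  ✓
  (4,5): δ = 129.45°  ·
  (4,6): δ = 71.27°  ·
  (4,7): δ = 26.10°  ✓
  (5,6): δ = 121.82°  ·
  (5,7): δ = 76.65°  ·
  (6,7): δ = 134.82°  ·
antipodal pairs: 5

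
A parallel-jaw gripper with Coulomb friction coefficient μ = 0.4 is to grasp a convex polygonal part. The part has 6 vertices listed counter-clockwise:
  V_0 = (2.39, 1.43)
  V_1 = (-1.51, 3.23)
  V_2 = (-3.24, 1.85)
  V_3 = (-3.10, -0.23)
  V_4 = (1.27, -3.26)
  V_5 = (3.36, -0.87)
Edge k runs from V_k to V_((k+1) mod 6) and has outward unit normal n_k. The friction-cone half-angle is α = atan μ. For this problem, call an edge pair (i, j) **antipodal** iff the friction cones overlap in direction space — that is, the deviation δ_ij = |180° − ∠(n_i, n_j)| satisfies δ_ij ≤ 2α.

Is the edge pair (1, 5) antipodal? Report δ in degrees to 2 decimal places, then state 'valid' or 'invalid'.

α = atan 0.4 = 21.80°;  2α = 43.60°
edge 1: e_1 = (-1.73, -1.38);  n_1 = (-0.6236, +0.7817)
edge 5: e_5 = (-0.97, +2.30);  n_5 = (+0.9214, +0.3886)
∠(n_1, n_5) = 105.71°
δ = |180° − 105.71°| = 74.29°
74.29° > 2α = 43.60°  →  invalid

δ = 74.29°, invalid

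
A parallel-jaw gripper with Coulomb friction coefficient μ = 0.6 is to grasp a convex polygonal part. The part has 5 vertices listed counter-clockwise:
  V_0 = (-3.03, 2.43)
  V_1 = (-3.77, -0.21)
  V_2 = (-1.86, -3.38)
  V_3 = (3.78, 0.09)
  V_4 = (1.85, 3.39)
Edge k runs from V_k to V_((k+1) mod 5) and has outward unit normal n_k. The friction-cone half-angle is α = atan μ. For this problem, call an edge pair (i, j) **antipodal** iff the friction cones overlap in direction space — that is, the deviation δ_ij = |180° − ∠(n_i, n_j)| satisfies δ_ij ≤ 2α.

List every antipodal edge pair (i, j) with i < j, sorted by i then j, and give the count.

α = atan 0.6 = 30.96°;  2α = 61.93°
n_0 = (-0.9629, +0.2699)
n_1 = (-0.8565, -0.5161)
n_2 = (+0.5240, -0.8517)
n_3 = (+0.8632, +0.5048)
n_4 = (-0.1930, +0.9812)
  (0,1): δ = 133.27°  ·
  (0,2): δ = 42.74°  ✓
  (0,3): δ = 45.98°  ✓
  (0,4): δ = 116.79°  ·
  (1,2): δ = 89.47°  ·
  (1,3): δ = 0.75°  ✓
  (1,4): δ = 70.06°  ·
  (2,3): δ = 91.28°  ·
  (2,4): δ = 20.47°  ✓
  (3,4): δ = 109.19°  ·
antipodal pairs: 4

count = 4; pairs: (0,2), (0,3), (1,3), (2,4)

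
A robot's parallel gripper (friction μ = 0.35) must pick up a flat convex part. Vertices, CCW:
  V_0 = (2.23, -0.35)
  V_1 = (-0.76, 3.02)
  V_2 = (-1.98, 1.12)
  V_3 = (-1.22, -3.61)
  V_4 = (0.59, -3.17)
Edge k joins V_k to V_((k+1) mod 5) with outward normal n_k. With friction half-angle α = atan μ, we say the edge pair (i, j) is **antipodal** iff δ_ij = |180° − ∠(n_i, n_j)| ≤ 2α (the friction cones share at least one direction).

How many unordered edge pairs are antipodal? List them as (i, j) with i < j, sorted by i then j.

count = 2; pairs: (0,2), (1,4)

α = atan 0.35 = 19.29°;  2α = 38.58°
n_0 = (+0.7480, +0.6637)
n_1 = (-0.8415, +0.5403)
n_2 = (-0.9873, -0.1586)
n_3 = (+0.2362, -0.9717)
n_4 = (+0.8644, -0.5027)
  (0,1): δ = 74.29°  ·
  (0,2): δ = 32.45°  ✓
  (0,3): δ = 62.08°  ·
  (0,4): δ = 108.24°  ·
  (1,2): δ = 138.17°  ·
  (1,3): δ = 43.63°  ·
  (1,4): δ = 2.52°  ✓
  (2,3): δ = 85.46°  ·
  (2,4): δ = 39.31°  ·
  (3,4): δ = 133.84°  ·
antipodal pairs: 2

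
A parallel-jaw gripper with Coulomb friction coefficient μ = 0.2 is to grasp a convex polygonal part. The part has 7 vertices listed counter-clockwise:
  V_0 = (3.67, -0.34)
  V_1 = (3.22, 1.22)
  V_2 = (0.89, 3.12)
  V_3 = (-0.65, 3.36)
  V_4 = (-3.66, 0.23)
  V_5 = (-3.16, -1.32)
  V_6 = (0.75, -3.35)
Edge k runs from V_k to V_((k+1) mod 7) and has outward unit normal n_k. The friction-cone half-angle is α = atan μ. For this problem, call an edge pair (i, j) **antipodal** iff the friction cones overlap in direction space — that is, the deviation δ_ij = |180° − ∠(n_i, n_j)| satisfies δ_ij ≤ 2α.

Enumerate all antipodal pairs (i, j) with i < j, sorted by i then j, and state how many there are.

α = atan 0.2 = 11.31°;  2α = 22.62°
n_0 = (+0.9608, +0.2772)
n_1 = (+0.6320, +0.7750)
n_2 = (+0.1540, +0.9881)
n_3 = (-0.7208, +0.6932)
n_4 = (-0.9517, -0.3070)
n_5 = (-0.4608, -0.8875)
n_6 = (+0.7178, -0.6963)
  (0,1): δ = 145.29°  ·
  (0,2): δ = 114.95°  ·
  (0,3): δ = 59.97°  ·
  (0,4): δ = 1.79°  ✓
  (0,5): δ = 46.47°  ·
  (0,6): δ = 119.78°  ·
  (1,2): δ = 149.66°  ·
  (1,3): δ = 94.68°  ·
  (1,4): δ = 32.93°  ·
  (1,5): δ = 11.76°  ✓
  (1,6): δ = 85.07°  ·
  (2,3): δ = 125.02°  ·
  (2,4): δ = 63.26°  ·
  (2,5): δ = 18.58°  ✓
  (2,6): δ = 54.73°  ·
  (3,4): δ = 118.24°  ·
  (3,5): δ = 73.56°  ·
  (3,6): δ = 0.25°  ✓
  (4,5): δ = 135.32°  ·
  (4,6): δ = 62.01°  ·
  (5,6): δ = 106.69°  ·
antipodal pairs: 4

count = 4; pairs: (0,4), (1,5), (2,5), (3,6)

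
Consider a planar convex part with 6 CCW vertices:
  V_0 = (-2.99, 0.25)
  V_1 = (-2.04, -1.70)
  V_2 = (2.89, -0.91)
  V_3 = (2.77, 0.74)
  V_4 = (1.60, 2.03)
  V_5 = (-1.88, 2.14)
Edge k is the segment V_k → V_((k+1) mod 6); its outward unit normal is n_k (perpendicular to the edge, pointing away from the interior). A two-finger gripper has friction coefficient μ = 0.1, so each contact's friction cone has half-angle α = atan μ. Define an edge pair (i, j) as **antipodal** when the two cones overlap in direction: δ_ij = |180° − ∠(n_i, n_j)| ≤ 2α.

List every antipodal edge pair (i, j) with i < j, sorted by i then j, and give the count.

count = 1; pairs: (1,4)

α = atan 0.1 = 5.71°;  2α = 11.42°
n_0 = (-0.8990, -0.4380)
n_1 = (+0.1582, -0.9874)
n_2 = (+0.9974, +0.0725)
n_3 = (+0.7407, +0.6718)
n_4 = (+0.0316, +0.9995)
n_5 = (-0.8623, +0.5064)
  (0,1): δ = 106.87°  ·
  (0,2): δ = 21.81°  ·
  (0,3): δ = 16.23°  ·
  (0,4): δ = 62.22°  ·
  (0,5): δ = 123.60°  ·
  (1,2): δ = 94.94°  ·
  (1,3): δ = 56.90°  ·
  (1,4): δ = 10.91°  ✓
  (1,5): δ = 50.47°  ·
  (2,3): δ = 141.95°  ·
  (2,4): δ = 95.97°  ·
  (2,5): δ = 34.59°  ·
  (3,4): δ = 134.02°  ·
  (3,5): δ = 72.63°  ·
  (4,5): δ = 118.62°  ·
antipodal pairs: 1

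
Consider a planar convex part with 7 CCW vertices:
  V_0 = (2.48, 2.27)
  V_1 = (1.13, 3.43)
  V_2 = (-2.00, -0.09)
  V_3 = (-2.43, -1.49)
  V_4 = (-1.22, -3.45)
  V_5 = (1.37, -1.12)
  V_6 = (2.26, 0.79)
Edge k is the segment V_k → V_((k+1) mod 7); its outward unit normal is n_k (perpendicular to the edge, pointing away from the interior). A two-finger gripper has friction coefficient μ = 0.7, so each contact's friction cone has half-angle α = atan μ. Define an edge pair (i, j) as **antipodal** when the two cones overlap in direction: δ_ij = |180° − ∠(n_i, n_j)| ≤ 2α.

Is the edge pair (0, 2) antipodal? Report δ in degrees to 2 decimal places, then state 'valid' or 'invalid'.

δ = 66.40°, valid

α = atan 0.7 = 34.99°;  2α = 69.98°
edge 0: e_0 = (-1.35, +1.16);  n_0 = (+0.6517, +0.7585)
edge 2: e_2 = (-0.43, -1.40);  n_2 = (-0.9559, +0.2936)
∠(n_0, n_2) = 113.60°
δ = |180° − 113.60°| = 66.40°
66.40° ≤ 2α = 69.98°  →  valid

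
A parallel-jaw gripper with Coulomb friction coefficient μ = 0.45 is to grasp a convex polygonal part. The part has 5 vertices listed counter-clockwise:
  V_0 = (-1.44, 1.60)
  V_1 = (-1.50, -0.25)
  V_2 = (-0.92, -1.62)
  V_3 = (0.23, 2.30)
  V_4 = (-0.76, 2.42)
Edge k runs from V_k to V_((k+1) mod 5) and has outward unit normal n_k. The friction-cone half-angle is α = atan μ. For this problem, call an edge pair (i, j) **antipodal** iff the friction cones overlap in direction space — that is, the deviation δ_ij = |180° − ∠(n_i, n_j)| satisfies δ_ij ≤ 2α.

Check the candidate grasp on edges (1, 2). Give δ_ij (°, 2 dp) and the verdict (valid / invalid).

δ = 39.30°, valid

α = atan 0.45 = 24.23°;  2α = 48.46°
edge 1: e_1 = (+0.58, -1.37);  n_1 = (-0.9209, -0.3899)
edge 2: e_2 = (+1.15, +3.92);  n_2 = (+0.9596, -0.2815)
∠(n_1, n_2) = 140.70°
δ = |180° − 140.70°| = 39.30°
39.30° ≤ 2α = 48.46°  →  valid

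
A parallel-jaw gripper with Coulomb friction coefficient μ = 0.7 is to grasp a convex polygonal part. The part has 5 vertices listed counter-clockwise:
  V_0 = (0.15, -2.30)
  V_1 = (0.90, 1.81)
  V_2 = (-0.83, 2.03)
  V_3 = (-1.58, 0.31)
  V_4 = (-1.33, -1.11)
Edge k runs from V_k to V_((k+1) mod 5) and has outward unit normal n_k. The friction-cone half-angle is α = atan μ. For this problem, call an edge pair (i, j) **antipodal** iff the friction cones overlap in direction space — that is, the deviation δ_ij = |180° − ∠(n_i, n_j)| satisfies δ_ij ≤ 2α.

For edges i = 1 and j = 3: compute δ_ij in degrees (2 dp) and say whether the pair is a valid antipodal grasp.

δ = 72.77°, invalid

α = atan 0.7 = 34.99°;  2α = 69.98°
edge 1: e_1 = (-1.73, +0.22);  n_1 = (+0.1262, +0.9920)
edge 3: e_3 = (+0.25, -1.42);  n_3 = (-0.9849, -0.1734)
∠(n_1, n_3) = 107.23°
δ = |180° − 107.23°| = 72.77°
72.77° > 2α = 69.98°  →  invalid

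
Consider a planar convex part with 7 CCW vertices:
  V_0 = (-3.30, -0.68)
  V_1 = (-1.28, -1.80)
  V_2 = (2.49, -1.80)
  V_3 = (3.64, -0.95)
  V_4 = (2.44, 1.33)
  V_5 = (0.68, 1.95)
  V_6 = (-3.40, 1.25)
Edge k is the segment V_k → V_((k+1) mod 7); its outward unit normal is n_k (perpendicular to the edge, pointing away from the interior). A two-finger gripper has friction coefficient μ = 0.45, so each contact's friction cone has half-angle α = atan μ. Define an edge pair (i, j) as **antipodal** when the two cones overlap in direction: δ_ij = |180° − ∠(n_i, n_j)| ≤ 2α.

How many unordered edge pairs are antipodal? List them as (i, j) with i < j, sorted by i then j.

count = 7; pairs: (0,3), (0,4), (0,5), (1,4), (1,5), (2,5), (3,6)

α = atan 0.45 = 24.23°;  2α = 48.46°
n_0 = (-0.4849, -0.8746)
n_1 = (+0.0000, -1.0000)
n_2 = (+0.5944, -0.8042)
n_3 = (+0.8849, +0.4657)
n_4 = (+0.3323, +0.9432)
n_5 = (-0.1691, +0.9856)
n_6 = (-0.9987, -0.0517)
  (0,1): δ = 150.99°  ·
  (0,2): δ = 114.52°  ·
  (0,3): δ = 33.24°  ✓
  (0,4): δ = 9.60°  ✓
  (0,5): δ = 38.74°  ✓
  (0,6): δ = 121.97°  ·
  (1,2): δ = 143.53°  ·
  (1,3): δ = 62.24°  ·
  (1,4): δ = 19.41°  ✓
  (1,5): δ = 9.74°  ✓
  (1,6): δ = 92.97°  ·
  (2,3): δ = 98.71°  ·
  (2,4): δ = 55.88°  ·
  (2,5): δ = 26.73°  ✓
  (2,6): δ = 56.50°  ·
  (3,4): δ = 137.16°  ·
  (3,5): δ = 108.02°  ·
  (3,6): δ = 24.79°  ✓
  (4,5): δ = 150.86°  ·
  (4,6): δ = 67.63°  ·
  (5,6): δ = 96.77°  ·
antipodal pairs: 7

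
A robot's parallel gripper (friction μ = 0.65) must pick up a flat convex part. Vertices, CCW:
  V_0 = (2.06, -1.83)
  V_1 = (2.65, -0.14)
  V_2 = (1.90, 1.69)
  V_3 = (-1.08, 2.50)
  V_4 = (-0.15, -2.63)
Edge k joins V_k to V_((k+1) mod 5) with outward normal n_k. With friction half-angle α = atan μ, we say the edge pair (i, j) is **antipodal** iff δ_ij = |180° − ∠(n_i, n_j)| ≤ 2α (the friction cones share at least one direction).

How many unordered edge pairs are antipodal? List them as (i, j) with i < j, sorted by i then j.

α = atan 0.65 = 33.02°;  2α = 66.05°
n_0 = (+0.9441, -0.3296)
n_1 = (+0.9253, +0.3792)
n_2 = (+0.2623, +0.9650)
n_3 = (-0.9840, -0.1784)
n_4 = (+0.3404, -0.9403)
  (0,1): δ = 138.47°  ·
  (0,2): δ = 85.96°  ·
  (0,3): δ = 29.52°  ✓
  (0,4): δ = 129.14°  ·
  (1,2): δ = 127.49°  ·
  (1,3): δ = 12.01°  ✓
  (1,4): δ = 87.61°  ·
  (2,3): δ = 64.52°  ✓
  (2,4): δ = 35.11°  ✓
  (3,4): δ = 80.38°  ·
antipodal pairs: 4

count = 4; pairs: (0,3), (1,3), (2,3), (2,4)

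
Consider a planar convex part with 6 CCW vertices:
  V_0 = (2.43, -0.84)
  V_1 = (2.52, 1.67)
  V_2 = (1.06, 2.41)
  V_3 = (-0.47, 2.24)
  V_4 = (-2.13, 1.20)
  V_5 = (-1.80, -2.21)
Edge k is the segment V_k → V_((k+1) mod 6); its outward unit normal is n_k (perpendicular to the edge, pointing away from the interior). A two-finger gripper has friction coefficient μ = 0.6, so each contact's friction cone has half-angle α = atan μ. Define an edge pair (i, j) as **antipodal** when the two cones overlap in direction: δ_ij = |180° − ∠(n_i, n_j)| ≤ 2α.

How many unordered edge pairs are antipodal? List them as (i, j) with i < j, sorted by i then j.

count = 6; pairs: (0,3), (0,4), (1,4), (1,5), (2,5), (3,5)

α = atan 0.6 = 30.96°;  2α = 61.93°
n_0 = (+0.9994, -0.0358)
n_1 = (+0.4521, +0.8920)
n_2 = (-0.1104, +0.9939)
n_3 = (-0.5309, +0.8474)
n_4 = (-0.9954, -0.0963)
n_5 = (+0.3081, -0.9513)
  (0,1): δ = 114.82°  ·
  (0,2): δ = 81.61°  ·
  (0,3): δ = 55.88°  ✓
  (0,4): δ = 7.58°  ✓
  (0,5): δ = 110.00°  ·
  (1,2): δ = 146.78°  ·
  (1,3): δ = 121.05°  ·
  (1,4): δ = 57.59°  ✓
  (1,5): δ = 44.82°  ✓
  (2,3): δ = 154.27°  ·
  (2,4): δ = 90.81°  ·
  (2,5): δ = 11.61°  ✓
  (3,4): δ = 116.54°  ·
  (3,5): δ = 14.12°  ✓
  (4,5): δ = 77.58°  ·
antipodal pairs: 6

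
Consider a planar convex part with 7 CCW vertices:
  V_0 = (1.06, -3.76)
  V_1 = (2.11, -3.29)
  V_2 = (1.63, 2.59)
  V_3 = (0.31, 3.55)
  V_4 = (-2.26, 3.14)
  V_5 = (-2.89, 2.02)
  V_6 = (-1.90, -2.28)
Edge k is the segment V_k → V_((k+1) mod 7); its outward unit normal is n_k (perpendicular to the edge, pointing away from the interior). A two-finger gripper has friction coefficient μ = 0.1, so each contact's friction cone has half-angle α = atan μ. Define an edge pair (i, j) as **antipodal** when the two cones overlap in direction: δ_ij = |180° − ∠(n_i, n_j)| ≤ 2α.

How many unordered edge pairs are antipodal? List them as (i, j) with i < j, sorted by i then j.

α = atan 0.1 = 5.71°;  2α = 11.42°
n_0 = (+0.4086, -0.9127)
n_1 = (+0.9967, +0.0814)
n_2 = (+0.5882, +0.8087)
n_3 = (-0.1575, +0.9875)
n_4 = (-0.8716, +0.4903)
n_5 = (-0.9745, -0.2244)
n_6 = (-0.4472, -0.8944)
  (0,1): δ = 109.45°  ·
  (0,2): δ = 60.14°  ·
  (0,3): δ = 15.05°  ·
  (0,4): δ = 36.53°  ·
  (0,5): δ = 78.85°  ·
  (0,6): δ = 129.32°  ·
  (1,2): δ = 130.69°  ·
  (1,3): δ = 85.60°  ·
  (1,4): δ = 34.02°  ·
  (1,5): δ = 8.30°  ✓
  (1,6): δ = 58.77°  ·
  (2,3): δ = 134.91°  ·
  (2,4): δ = 83.33°  ·
  (2,5): δ = 41.01°  ·
  (2,6): δ = 9.46°  ✓
  (3,4): δ = 128.42°  ·
  (3,5): δ = 86.10°  ·
  (3,6): δ = 35.63°  ·
  (4,5): δ = 137.68°  ·
  (4,6): δ = 87.21°  ·
  (5,6): δ = 129.53°  ·
antipodal pairs: 2

count = 2; pairs: (1,5), (2,6)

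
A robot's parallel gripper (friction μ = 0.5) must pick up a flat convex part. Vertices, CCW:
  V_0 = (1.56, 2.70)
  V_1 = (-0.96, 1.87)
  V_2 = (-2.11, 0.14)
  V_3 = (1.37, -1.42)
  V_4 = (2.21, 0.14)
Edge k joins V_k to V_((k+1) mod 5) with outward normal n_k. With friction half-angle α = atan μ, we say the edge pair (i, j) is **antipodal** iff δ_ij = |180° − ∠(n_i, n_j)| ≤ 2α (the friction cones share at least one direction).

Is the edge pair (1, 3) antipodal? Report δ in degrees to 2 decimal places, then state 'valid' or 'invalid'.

α = atan 0.5 = 26.57°;  2α = 53.13°
edge 1: e_1 = (-1.15, -1.73);  n_1 = (-0.8328, +0.5536)
edge 3: e_3 = (+0.84, +1.56);  n_3 = (+0.8805, -0.4741)
∠(n_1, n_3) = 174.69°
δ = |180° − 174.69°| = 5.31°
5.31° ≤ 2α = 53.13°  →  valid

δ = 5.31°, valid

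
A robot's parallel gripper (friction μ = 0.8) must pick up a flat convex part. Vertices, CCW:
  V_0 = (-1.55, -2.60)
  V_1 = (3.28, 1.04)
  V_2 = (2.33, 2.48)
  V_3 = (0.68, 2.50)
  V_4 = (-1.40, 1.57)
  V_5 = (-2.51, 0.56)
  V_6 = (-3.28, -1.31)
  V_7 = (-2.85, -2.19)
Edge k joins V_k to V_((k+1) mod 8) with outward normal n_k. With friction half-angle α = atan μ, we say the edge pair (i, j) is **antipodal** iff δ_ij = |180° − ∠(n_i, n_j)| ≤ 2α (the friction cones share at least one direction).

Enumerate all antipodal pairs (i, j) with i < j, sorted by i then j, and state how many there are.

count = 11; pairs: (0,2), (0,3), (0,4), (0,5), (1,5), (1,6), (1,7), (2,6), (2,7), (3,7), (4,7)

α = atan 0.8 = 38.66°;  2α = 77.32°
n_0 = (+0.6019, -0.7986)
n_1 = (+0.8347, +0.5507)
n_2 = (+0.0121, +0.9999)
n_3 = (-0.4082, +0.9129)
n_4 = (-0.6730, +0.7396)
n_5 = (-0.9247, +0.3807)
n_6 = (-0.8985, -0.4390)
n_7 = (-0.3008, -0.9537)
  (0,1): δ = 93.59°  ·
  (0,2): δ = 37.70°  ✓
  (0,3): δ = 12.91°  ✓
  (0,4): δ = 5.30°  ✓
  (0,5): δ = 30.62°  ✓
  (0,6): δ = 79.04°  ·
  (0,7): δ = 125.49°  ·
  (1,2): δ = 124.11°  ·
  (1,3): δ = 99.32°  ·
  (1,4): δ = 81.11°  ·
  (1,5): δ = 55.79°  ✓
  (1,6): δ = 7.37°  ✓
  (1,7): δ = 39.08°  ✓
  (2,3): δ = 155.22°  ·
  (2,4): δ = 137.01°  ·
  (2,5): δ = 111.69°  ·
  (2,6): δ = 63.26°  ✓
  (2,7): δ = 16.81°  ✓
  (3,4): δ = 161.79°  ·
  (3,5): δ = 136.47°  ·
  (3,6): δ = 88.05°  ·
  (3,7): δ = 41.59°  ✓
  (4,5): δ = 154.68°  ·
  (4,6): δ = 106.26°  ·
  (4,7): δ = 59.80°  ✓
  (5,6): δ = 131.58°  ·
  (5,7): δ = 85.12°  ·
  (6,7): δ = 133.55°  ·
antipodal pairs: 11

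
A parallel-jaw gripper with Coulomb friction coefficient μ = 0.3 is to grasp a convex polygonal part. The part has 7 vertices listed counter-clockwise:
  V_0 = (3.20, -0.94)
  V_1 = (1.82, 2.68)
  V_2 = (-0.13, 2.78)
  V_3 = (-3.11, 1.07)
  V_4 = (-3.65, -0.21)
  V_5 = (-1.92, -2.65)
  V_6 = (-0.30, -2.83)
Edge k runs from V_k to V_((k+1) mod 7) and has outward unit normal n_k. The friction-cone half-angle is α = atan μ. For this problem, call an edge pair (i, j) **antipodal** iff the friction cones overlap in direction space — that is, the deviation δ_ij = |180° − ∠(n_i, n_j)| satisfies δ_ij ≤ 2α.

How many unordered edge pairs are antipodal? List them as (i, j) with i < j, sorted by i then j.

count = 4; pairs: (0,4), (1,5), (1,6), (2,6)

α = atan 0.3 = 16.70°;  2α = 33.40°
n_0 = (+0.9344, +0.3562)
n_1 = (+0.0512, +0.9987)
n_2 = (-0.4977, +0.8673)
n_3 = (-0.9214, +0.3887)
n_4 = (-0.8158, -0.5784)
n_5 = (-0.1104, -0.9939)
n_6 = (+0.4751, -0.8799)
  (0,1): δ = 113.80°  ·
  (0,2): δ = 81.02°  ·
  (0,3): δ = 43.74°  ·
  (0,4): δ = 14.47°  ✓
  (0,5): δ = 62.79°  ·
  (0,6): δ = 97.50°  ·
  (1,2): δ = 147.22°  ·
  (1,3): δ = 109.94°  ·
  (1,4): δ = 51.73°  ·
  (1,5): δ = 3.40°  ✓
  (1,6): δ = 31.30°  ✓
  (2,3): δ = 142.72°  ·
  (2,4): δ = 84.51°  ·
  (2,5): δ = 36.19°  ·
  (2,6): δ = 1.48°  ✓
  (3,4): δ = 121.79°  ·
  (3,5): δ = 73.47°  ·
  (3,6): δ = 38.76°  ·
  (4,5): δ = 131.68°  ·
  (4,6): δ = 96.97°  ·
  (5,6): δ = 145.29°  ·
antipodal pairs: 4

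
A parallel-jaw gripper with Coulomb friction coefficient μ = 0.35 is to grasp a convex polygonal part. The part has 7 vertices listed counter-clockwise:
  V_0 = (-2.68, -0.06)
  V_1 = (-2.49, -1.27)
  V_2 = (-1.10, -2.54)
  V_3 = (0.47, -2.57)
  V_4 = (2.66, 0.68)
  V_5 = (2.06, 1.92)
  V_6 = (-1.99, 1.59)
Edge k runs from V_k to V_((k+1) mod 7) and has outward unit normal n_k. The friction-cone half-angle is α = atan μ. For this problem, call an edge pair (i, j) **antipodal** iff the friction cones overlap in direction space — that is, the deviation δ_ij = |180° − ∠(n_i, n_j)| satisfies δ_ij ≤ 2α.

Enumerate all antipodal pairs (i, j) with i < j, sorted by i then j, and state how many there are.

α = atan 0.35 = 19.29°;  2α = 38.58°
n_0 = (-0.9879, -0.1551)
n_1 = (-0.6745, -0.7383)
n_2 = (-0.0191, -0.9998)
n_3 = (+0.8293, -0.5588)
n_4 = (+0.9002, +0.4356)
n_5 = (-0.0812, +0.9967)
n_6 = (-0.9226, +0.3858)
  (0,1): δ = 141.34°  ·
  (0,2): δ = 100.02°  ·
  (0,3): δ = 42.90°  ·
  (0,4): δ = 16.90°  ✓
  (0,5): δ = 85.73°  ·
  (0,6): δ = 148.38°  ·
  (1,2): δ = 138.68°  ·
  (1,3): δ = 81.56°  ·
  (1,4): δ = 21.76°  ✓
  (1,5): δ = 47.08°  ·
  (1,6): δ = 109.72°  ·
  (2,3): δ = 122.88°  ·
  (2,4): δ = 63.08°  ·
  (2,5): δ = 5.75°  ✓
  (2,6): δ = 68.40°  ·
  (3,4): δ = 120.21°  ·
  (3,5): δ = 51.37°  ·
  (3,6): δ = 11.28°  ✓
  (4,5): δ = 111.16°  ·
  (4,6): δ = 48.51°  ·
  (5,6): δ = 117.35°  ·
antipodal pairs: 4

count = 4; pairs: (0,4), (1,4), (2,5), (3,6)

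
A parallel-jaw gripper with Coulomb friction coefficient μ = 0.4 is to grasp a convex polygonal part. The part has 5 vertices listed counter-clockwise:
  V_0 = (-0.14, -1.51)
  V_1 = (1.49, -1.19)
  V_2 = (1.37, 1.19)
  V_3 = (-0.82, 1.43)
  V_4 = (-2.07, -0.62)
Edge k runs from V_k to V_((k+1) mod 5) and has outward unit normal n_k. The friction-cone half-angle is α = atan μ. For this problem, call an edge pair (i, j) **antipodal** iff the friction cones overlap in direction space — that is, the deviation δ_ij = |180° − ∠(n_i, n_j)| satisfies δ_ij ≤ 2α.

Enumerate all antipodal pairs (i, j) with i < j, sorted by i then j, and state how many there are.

α = atan 0.4 = 21.80°;  2α = 43.60°
n_0 = (+0.1926, -0.9813)
n_1 = (+0.9987, +0.0504)
n_2 = (+0.1089, +0.9940)
n_3 = (-0.8538, +0.5206)
n_4 = (-0.4188, -0.9081)
  (0,1): δ = 98.22°  ·
  (0,2): δ = 17.36°  ✓
  (0,3): δ = 47.52°  ·
  (0,4): δ = 144.14°  ·
  (1,2): δ = 99.14°  ·
  (1,3): δ = 34.26°  ✓
  (1,4): δ = 62.36°  ·
  (2,3): δ = 115.12°  ·
  (2,4): δ = 18.50°  ✓
  (3,4): δ = 83.38°  ·
antipodal pairs: 3

count = 3; pairs: (0,2), (1,3), (2,4)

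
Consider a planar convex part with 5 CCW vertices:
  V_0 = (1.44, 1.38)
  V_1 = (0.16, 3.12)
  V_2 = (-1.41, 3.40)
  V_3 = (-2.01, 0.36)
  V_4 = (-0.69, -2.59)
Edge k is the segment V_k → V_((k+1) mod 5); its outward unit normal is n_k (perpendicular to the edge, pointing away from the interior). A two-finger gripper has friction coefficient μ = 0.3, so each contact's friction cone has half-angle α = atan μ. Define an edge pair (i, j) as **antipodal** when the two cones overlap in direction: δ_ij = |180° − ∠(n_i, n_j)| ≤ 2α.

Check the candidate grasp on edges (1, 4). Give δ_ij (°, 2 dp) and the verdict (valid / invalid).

δ = 71.90°, invalid

α = atan 0.3 = 16.70°;  2α = 33.40°
edge 1: e_1 = (-1.57, +0.28);  n_1 = (+0.1756, +0.9845)
edge 4: e_4 = (+2.13, +3.97);  n_4 = (+0.8812, -0.4728)
∠(n_1, n_4) = 108.10°
δ = |180° − 108.10°| = 71.90°
71.90° > 2α = 33.40°  →  invalid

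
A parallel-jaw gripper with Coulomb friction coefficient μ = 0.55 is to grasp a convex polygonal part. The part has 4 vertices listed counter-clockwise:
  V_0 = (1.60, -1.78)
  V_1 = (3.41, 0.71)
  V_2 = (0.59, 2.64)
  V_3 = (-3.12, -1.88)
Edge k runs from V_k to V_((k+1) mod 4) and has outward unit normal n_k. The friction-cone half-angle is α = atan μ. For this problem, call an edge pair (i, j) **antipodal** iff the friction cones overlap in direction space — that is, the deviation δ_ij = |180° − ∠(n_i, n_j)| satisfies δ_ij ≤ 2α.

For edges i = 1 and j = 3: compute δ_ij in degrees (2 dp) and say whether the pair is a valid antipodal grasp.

δ = 35.60°, valid

α = atan 0.55 = 28.81°;  2α = 57.62°
edge 1: e_1 = (-2.82, +1.93);  n_1 = (+0.5648, +0.8252)
edge 3: e_3 = (+4.72, +0.10);  n_3 = (+0.0212, -0.9998)
∠(n_1, n_3) = 144.40°
δ = |180° − 144.40°| = 35.60°
35.60° ≤ 2α = 57.62°  →  valid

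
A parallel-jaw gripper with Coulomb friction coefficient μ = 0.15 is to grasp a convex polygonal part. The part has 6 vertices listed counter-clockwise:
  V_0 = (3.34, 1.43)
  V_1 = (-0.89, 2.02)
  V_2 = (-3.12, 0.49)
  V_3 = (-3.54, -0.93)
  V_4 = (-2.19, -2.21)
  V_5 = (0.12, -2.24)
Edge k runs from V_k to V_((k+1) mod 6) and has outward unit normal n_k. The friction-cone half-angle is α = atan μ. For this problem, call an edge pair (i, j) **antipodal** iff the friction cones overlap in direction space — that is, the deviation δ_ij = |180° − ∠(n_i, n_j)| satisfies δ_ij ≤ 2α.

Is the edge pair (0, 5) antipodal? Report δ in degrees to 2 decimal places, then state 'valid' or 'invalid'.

δ = 56.68°, invalid

α = atan 0.15 = 8.53°;  2α = 17.06°
edge 0: e_0 = (-4.23, +0.59);  n_0 = (+0.1381, +0.9904)
edge 5: e_5 = (+3.22, +3.67);  n_5 = (+0.7517, -0.6595)
∠(n_0, n_5) = 123.32°
δ = |180° − 123.32°| = 56.68°
56.68° > 2α = 17.06°  →  invalid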